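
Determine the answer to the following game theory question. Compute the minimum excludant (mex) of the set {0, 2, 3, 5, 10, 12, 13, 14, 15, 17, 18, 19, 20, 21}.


Set = {0, 2, 3, 5, 10, 12, 13, 14, 15, 17, 18, 19, 20, 21}
0 is in the set.
1 is NOT in the set. This is the mex.
mex = 1

1


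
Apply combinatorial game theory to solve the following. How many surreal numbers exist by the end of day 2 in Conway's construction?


Day 0: {|} = 0 is born. Count = 1.
Day n: the number of surreal numbers born by day n is 2^(n+1) - 1.
By day 0: 2^1 - 1 = 1
By day 1: 2^2 - 1 = 3
By day 2: 2^3 - 1 = 7
By day 2: 7 surreal numbers.

7


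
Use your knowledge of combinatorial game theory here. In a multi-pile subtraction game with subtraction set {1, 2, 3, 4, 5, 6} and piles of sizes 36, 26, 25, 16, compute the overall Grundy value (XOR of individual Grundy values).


Subtraction set: {1, 2, 3, 4, 5, 6}
For this subtraction set, G(n) = n mod 7 (period = max + 1 = 7).
Pile 1 (size 36): G(36) = 36 mod 7 = 1
Pile 2 (size 26): G(26) = 26 mod 7 = 5
Pile 3 (size 25): G(25) = 25 mod 7 = 4
Pile 4 (size 16): G(16) = 16 mod 7 = 2
Total Grundy value = XOR of all: 1 XOR 5 XOR 4 XOR 2 = 2

2


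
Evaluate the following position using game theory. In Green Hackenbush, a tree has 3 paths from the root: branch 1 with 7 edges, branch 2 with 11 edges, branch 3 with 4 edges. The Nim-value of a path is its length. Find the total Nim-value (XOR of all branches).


The tree has 3 branches from the ground vertex.
In Green Hackenbush, the Nim-value of a simple path of length k is k.
Branch 1: length 7, Nim-value = 7
Branch 2: length 11, Nim-value = 11
Branch 3: length 4, Nim-value = 4
Total Nim-value = XOR of all branch values:
0 XOR 7 = 7
7 XOR 11 = 12
12 XOR 4 = 8
Nim-value of the tree = 8

8


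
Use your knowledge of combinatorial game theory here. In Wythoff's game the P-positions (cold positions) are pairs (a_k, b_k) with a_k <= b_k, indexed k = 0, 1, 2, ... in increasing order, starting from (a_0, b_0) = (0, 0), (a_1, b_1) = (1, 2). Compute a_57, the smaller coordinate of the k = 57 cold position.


By Wythoff's theorem, a_k = floor(k * phi) and b_k = floor(k * phi^2) = a_k + k, where phi = (1 + sqrt(5))/2 is the golden ratio.
phi = (1 + sqrt(5))/2 = 1.618034
k = 57
k * phi = 57 * 1.618034 = 92.227937
a_57 = floor(k * phi) = 92

92


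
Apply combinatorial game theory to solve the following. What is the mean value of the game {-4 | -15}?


Game = {-4 | -15}, a switch {a | b} with numbers a > b.
Its thermograph has left wall a - t and right wall b + t, which meet at t = (a - b)/2, where both equal (a + b)/2. So the mast (mean value) is at (a + b)/2.
Mean = (-4 + (-15))/2 = -19/2 = -19/2

-19/2


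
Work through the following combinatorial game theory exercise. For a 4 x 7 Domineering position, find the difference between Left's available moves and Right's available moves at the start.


Board is 4 x 7 (rows x cols).
Left (vertical) placements: (rows-1) * cols = 3 * 7 = 21
Right (horizontal) placements: rows * (cols-1) = 4 * 6 = 24
Advantage = Left - Right = 21 - 24 = -3

-3


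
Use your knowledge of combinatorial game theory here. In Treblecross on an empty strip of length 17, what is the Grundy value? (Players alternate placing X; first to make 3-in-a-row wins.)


Treblecross: place X on empty cells; 3-in-a-row wins.
Playing within two cells of an existing X lets the opponent win at once, so sensible play treats the cells i-2..i+2 around each X as dead. The player left with no safe cell loses, so this is a normal-play take-away game on strips of safe cells.
Placing X at cell i (0-indexed) of a strip of k safe cells leaves independent strips of sizes max(0, i-2) and max(0, k-i-3). Hence G(k) = mex{ G(max(0,i-2)) XOR G(max(0,k-i-3)) : 0 <= i < k }, with G(0) = 0.
G(1): splits (0,0):0^0=0 -> mex({0}) = 1
G(2): splits (0,0):0^0=0 -> mex({0}) = 1
G(3): splits (0,0):0^0=0 -> mex({0}) = 1
G(4): splits (0,1):0^1=1 (0,0):0^0=0 -> mex({0, 1}) = 2
G(5): splits (0,2):0^1=1 (0,1):0^1=1 (0,0):0^0=0 -> mex({0, 1}) = 2
G(6) = mex({1}) = 0
G(7) = mex({0, 1, 2}) = 3
G(8) = mex({0, 1, 2}) = 3
G(9) = mex({0, 2}) = 1
G(10) = mex({0, 2, 3}) = 1
G(11) = mex({0, 3}) = 1
G(12) = mex({1, 3}) = 0
G(13) = mex({0, 1, 2, 3}) = 4
G(14) = mex({0, 1, 2}) = 3
G(15) = mex({0, 1, 2}) = 3
G(16) = mex({0, 1, 2, 4}) = 3
G(17) = mex({0, 1, 3, 4}) = 2
Therefore G(17) = 2.

2


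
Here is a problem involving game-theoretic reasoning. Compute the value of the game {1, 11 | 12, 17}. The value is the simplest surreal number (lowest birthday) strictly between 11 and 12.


Left options: {1, 11}, max = 11
Right options: {12, 17}, min = 12
All options are numbers and max(Left) < min(Right), so by the simplicity theorem the value is the simplest (earliest-born) number strictly between 11 and 12.
No integer lies strictly between 11 and 12, so the value is the dyadic rational m/2^k in the interval with the smallest k (then m odd); search k = 1, 2, ...:
Denominator 2: 23/2 lies strictly between 11 and 12 -- found.
The simplest number in the interval is 23/2.
Game value = 23/2

23/2


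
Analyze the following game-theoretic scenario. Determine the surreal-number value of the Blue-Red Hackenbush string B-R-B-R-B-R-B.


Edges (from ground): B-R-B-R-B-R-B
By Berlekamp's sign-expansion rule, a Blue-Red Hackenbush stalk has the value of the surreal number whose sign sequence is the edge sequence with B -> + and R -> -.
Sign sequence: +-+-+-+
Trace the sign expansion in the surreal number tree, starting from 0:
Edge 1: B (sign +) -> bounds (0, +inf), value = 1
Edge 2: R (sign -) -> bounds (0, 1), value = 1/2
Edge 3: B (sign +) -> bounds (1/2, 1), value = 3/4
Edge 4: R (sign -) -> bounds (1/2, 3/4), value = 5/8
Edge 5: B (sign +) -> bounds (5/8, 3/4), value = 11/16
Edge 6: R (sign -) -> bounds (5/8, 11/16), value = 21/32
Edge 7: B (sign +) -> bounds (21/32, 11/16), value = 43/64
Game value = 43/64

43/64


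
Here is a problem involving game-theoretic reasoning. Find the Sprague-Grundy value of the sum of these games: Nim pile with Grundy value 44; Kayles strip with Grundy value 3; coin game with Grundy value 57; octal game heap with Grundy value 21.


By the Sprague-Grundy theorem, the Grundy value of a sum of games is the XOR of individual Grundy values.
Nim pile: Grundy value = 44. Running XOR: 0 XOR 44 = 44
Kayles strip: Grundy value = 3. Running XOR: 44 XOR 3 = 47
coin game: Grundy value = 57. Running XOR: 47 XOR 57 = 22
octal game heap: Grundy value = 21. Running XOR: 22 XOR 21 = 3
The combined Grundy value is 3.

3


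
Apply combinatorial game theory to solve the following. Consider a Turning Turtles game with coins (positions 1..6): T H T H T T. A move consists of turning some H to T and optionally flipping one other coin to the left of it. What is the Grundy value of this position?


Coins: T H T H T T
Key fact: a single head at position k behaves exactly like a Nim heap of size k (turning it to T and optionally flipping a coin at j < k corresponds to moving the heap from k to j, or to 0), and heads combine as a disjunctive sum (two heads at the same place would cancel, matching j XOR j = 0). So the Nim-value is the XOR of the 1-indexed positions of the heads.
Face-up positions (1-indexed): [2, 4]
XOR 0 with 2: 0 XOR 2 = 2
XOR 2 with 4: 2 XOR 4 = 6
Nim-value = 6

6


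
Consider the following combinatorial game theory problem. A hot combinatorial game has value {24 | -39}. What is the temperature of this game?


The game is {24 | -39}, a switch {a | b} with numbers a > b.
Cooling {a | b} by t gives {a - t | b + t}, which stops being hot when a - t = b + t, i.e. at t = (a - b)/2. So the temperature of a switch is (a - b)/2.
Temperature = (Left option - Right option) / 2
= (24 - (-39)) / 2
= 63 / 2
= 63/2

63/2


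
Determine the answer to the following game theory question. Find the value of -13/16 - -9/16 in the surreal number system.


x = -13/16, y = -9/16
Converting to common denominator: 16
x = -13/16, y = -9/16
x - y = -13/16 - -9/16 = -1/4

-1/4


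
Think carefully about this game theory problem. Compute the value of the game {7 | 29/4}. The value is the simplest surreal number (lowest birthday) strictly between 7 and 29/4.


Left options: {7}, max = 7
Right options: {29/4}, min = 29/4
All options are numbers and max(Left) < min(Right), so by the simplicity theorem the value is the simplest (earliest-born) number strictly between 7 and 29/4.
No integer lies strictly between 7 and 29/4, so the value is the dyadic rational m/2^k in the interval with the smallest k (then m odd); search k = 1, 2, ...:
Denominator 2: no odd multiple of 1/2 lies strictly between 7 and 29/4.
Denominator 4: no odd multiple of 1/4 lies strictly between 7 and 29/4.
Denominator 8: 57/8 lies strictly between 7 and 29/4 -- found.
The simplest number in the interval is 57/8.
Game value = 57/8

57/8


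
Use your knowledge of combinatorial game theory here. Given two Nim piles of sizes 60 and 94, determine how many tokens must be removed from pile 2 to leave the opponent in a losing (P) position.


Piles: 60 and 94
Current XOR: 60 XOR 94 = 98 (non-zero, so this is an N-position).
To make the XOR zero, we need to find a move that balances the piles.
For pile 2 (size 94): target = 94 XOR 98 = 60
We reduce pile 2 from 94 to 60.
Tokens removed: 94 - 60 = 34
Verification: 60 XOR 60 = 0

34


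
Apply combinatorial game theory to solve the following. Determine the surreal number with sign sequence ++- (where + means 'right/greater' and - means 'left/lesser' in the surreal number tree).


Sign expansion: ++-
Rule: track bounds (lo, hi), initially (-inf, +inf). On '+', the current value becomes lo and we move to the simplest number in (value, hi): value + 1 if hi = +inf, otherwise the midpoint (value + hi)/2. On '-', the current value becomes hi and we move to value - 1 if lo = -inf, otherwise the midpoint (lo + value)/2.
Start at 0.
Step 1: sign = +, move right. Bounds: (0, +inf). Value = 1
Step 2: sign = +, move right. Bounds: (1, +inf). Value = 2
Step 3: sign = -, move left. Bounds: (1, 2). Value = 3/2
The surreal number with sign expansion ++- is 3/2.

3/2


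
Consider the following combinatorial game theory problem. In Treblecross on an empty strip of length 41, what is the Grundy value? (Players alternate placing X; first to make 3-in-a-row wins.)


Treblecross: place X on empty cells; 3-in-a-row wins.
Playing within two cells of an existing X lets the opponent win at once, so sensible play treats the cells i-2..i+2 around each X as dead. The player left with no safe cell loses, so this is a normal-play take-away game on strips of safe cells.
Placing X at cell i (0-indexed) of a strip of k safe cells leaves independent strips of sizes max(0, i-2) and max(0, k-i-3). Hence G(k) = mex{ G(max(0,i-2)) XOR G(max(0,k-i-3)) : 0 <= i < k }, with G(0) = 0.
G(1): splits (0,0):0^0=0 -> mex({0}) = 1
G(2): splits (0,0):0^0=0 -> mex({0}) = 1
G(3): splits (0,0):0^0=0 -> mex({0}) = 1
G(4): splits (0,1):0^1=1 (0,0):0^0=0 -> mex({0, 1}) = 2
G(5): splits (0,2):0^1=1 (0,1):0^1=1 (0,0):0^0=0 -> mex({0, 1}) = 2
G(6) = mex({1}) = 0
G(7) = mex({0, 1, 2}) = 3
G(8) = mex({0, 1, 2}) = 3
G(9) = mex({0, 2}) = 1
G(10) = mex({0, 2, 3}) = 1
G(11) = mex({0, 3}) = 1
G(12) = mex({1, 3}) = 0
G(13) = mex({0, 1, 2, 3}) = 4
G(14) = mex({0, 1, 2}) = 3
G(15) = mex({0, 1, 2}) = 3
G(16) = mex({0, 1, 2, 4}) = 3
G(17) = mex({0, 1, 3, 4}) = 2
G(18) = mex({0, 1, 3, 4}) = 2
G(19) = mex({0, 1, 3, 5}) = 2
G(20) = mex({0, 1, 2, 3, 5}) = 4
G(21) = mex({0, 1, 2, 3, 5}) = 4
G(22) = mex({1, 2, 6}) = 0
G(23) = mex({0, 1, 2, 3, 4, 6}) = 5
G(24) = mex({0, 1, 2, 3, 4}) = 5
G(25) = mex({0, 1, 3, 4, 7}) = 2
G(26) = mex({0, 1, 3, 4, 5, 7}) = 2
G(27) = mex({0, 1, 3, 5}) = 2
G(28) = mex({0, 1, 2, 5}) = 3
G(29) = mex({0, 1, 2, 4, 5, 6}) = 3
G(30) = mex({1, 2, 4, 6}) = 0
G(31) = mex({0, 1, 2, 3, 4, 6}) = 5
G(32) = mex({1, 2, 3, 4, 7}) = 0
G(33) = mex({0, 3, 7}) = 1
G(34) = mex({0, 2, 3, 5, 7}) = 1
G(35) = mex({0, 2, 3, 5, 6}) = 1
G(36) = mex({0, 1, 2, 5, 6}) = 3
G(37) = mex({0, 1, 2, 4, 5, 6}) = 3
G(38) = mex({0, 1, 2, 4}) = 3
G(39) = mex({0, 1, 2, 3, 4, 7}) = 5
G(40) = mex({0, 1, 2, 3, 4, 5, 7}) = 6
G(41) = mex({0, 1, 2, 3, 5, 7}) = 4
Therefore G(41) = 4.

4


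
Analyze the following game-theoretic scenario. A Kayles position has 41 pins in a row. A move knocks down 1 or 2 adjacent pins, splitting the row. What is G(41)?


Kayles: a move removes 1 or 2 adjacent pins from a contiguous row.
Removing pins from a row of k leaves two independent rows (a, b) with a + b = k - 1 (one pin) or a + b = k - 2 (two pins); an end removal gives a = 0.
By Sprague-Grundy, G(k) = mex{ G(a) XOR G(b) } over all these splits. G(0) = 0.
G(1): splits (0,0):0^0=0 -> mex({0}) = 1
G(2): splits (0,1):0^1=1 (0,0):0^0=0 -> mex({0, 1}) = 2
G(3): splits (0,2):0^2=2 (1,1):1^1=0 (0,1):0^1=1 -> mex({0, 1, 2}) = 3
G(4): splits (0,3):0^3=3 (1,2):1^2=3 (0,2):0^2=2 (1,1):1^1=0 -> mex({0, 2, 3}) = 1
G(5): splits (0,4):0^1=1 (1,3):1^3=2 (2,2):2^2=0 (0,3):0^3=3 (1,2):1^2=3 -> mex({0, 1, 2, 3}) = 4
G(6) = mex({0, 1, 2, 4}) = 3
G(7) = mex({0, 1, 3, 4, 5}) = 2
G(8) = mex({0, 2, 3, 5, 6}) = 1
G(9) = mex({0, 1, 2, 3, 6, 7}) = 4
G(10) = mex({0, 1, 3, 4, 5, 7}) = 2
G(11) = mex({0, 1, 2, 3, 4, 5}) = 6
G(12) = mex({0, 1, 2, 3, 5, 6, 7}) = 4
G(13) = mex({0, 2, 3, 4, 6, 7}) = 1
G(14) = mex({0, 1, 4, 5, 6, 7}) = 2
G(15) = mex({0, 1, 2, 3, 4, 5, 6}) = 7
G(16) = mex({0, 2, 3, 5, 6, 7}) = 1
G(17) = mex({0, 1, 2, 3, 5, 6, 7}) = 4
G(18) = mex({0, 1, 2, 4, 5, 6}) = 3
G(19) = mex({0, 1, 3, 4, 5, 7}) = 2
G(20) = mex({0, 2, 3, 4, 5, 6, 7}) = 1
G(21) = mex({0, 1, 2, 3, 5, 6, 7}) = 4
G(22) = mex({0, 1, 2, 3, 4, 5, 7}) = 6
G(23) = mex({0, 1, 2, 3, 4, 5, 6}) = 7
G(24) = mex({0, 1, 2, 3, 5, 6, 7}) = 4
G(25) = mex({0, 2, 3, 4, 6, 7}) = 1
G(26) = mex({0, 1, 3, 4, 5, 6, 7}) = 2
G(27) = mex({0, 1, 2, 3, 4, 5, 6, 7}) = 8
G(28) = mex({0, 1, 2, 3, 4, 6, 7, 8}) = 5
G(29) = mex({0, 1, 2, 3, 5, 6, 7, 8, 9}) = 4
G(30) = mex({0, 1, 2, 3, 4, 5, 6, 9, 10}) = 7
G(31) = mex({0, 1, 3, 4, 5, 7, 10, 11}) = 2
G(32) = mex({0, 2, 3, 4, 5, 6, 7, 9, 11}) = 1
G(33) = mex({0, 1, 2, 3, 4, 5, 6, 7, 9, 12}) = 8
G(34) = mex({0, 1, 2, 3, 4, 5, 7, 8, 11, 12}) = 6
G(35) = mex({0, 1, 2, 3, 4, 5, 6, 8, 9, 10, 11}) = 7
G(36) = mex({0, 1, 2, 3, 5, 6, 7, 9, 10}) = 4
G(37) = mex({0, 2, 3, 4, 6, 7, 9, 10, 11, 12}) = 1
G(38) = mex({0, 1, 3, 4, 5, 6, 7, 9, 10, 11, 12}) = 2
G(39) = mex({0, 1, 2, 4, 5, 6, 7, 9, 10, 12, 14}) = 3
G(40) = mex({0, 2, 3, 4, 6, 7, 11, 12, 14}) = 1
G(41) = mex({0, 1, 2, 3, 5, 6, 7, 9, 10, 11, 12}) = 4
Therefore G(41) = 4.

4


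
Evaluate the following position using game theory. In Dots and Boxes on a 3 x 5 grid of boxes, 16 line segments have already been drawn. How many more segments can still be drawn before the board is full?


Grid: 3 x 5 boxes, i.e. 4 rows and 6 columns of dots.
Horizontal edges: (rows + 1) * cols = 4 * 5 = 20
Vertical edges: rows * (cols + 1) = 3 * 6 = 18
Total edges: 20 + 18 = 38
Edges drawn: 16
Remaining: 38 - 16 = 22

22


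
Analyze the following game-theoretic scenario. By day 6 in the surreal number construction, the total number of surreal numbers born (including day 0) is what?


Day 0: {|} = 0 is born. Count = 1.
Day n: the number of surreal numbers born by day n is 2^(n+1) - 1.
By day 0: 2^1 - 1 = 1
By day 1: 2^2 - 1 = 3
By day 2: 2^3 - 1 = 7
By day 3: 2^4 - 1 = 15
By day 4: 2^5 - 1 = 31
By day 5: 2^6 - 1 = 63
By day 6: 2^7 - 1 = 127
By day 6: 127 surreal numbers.

127


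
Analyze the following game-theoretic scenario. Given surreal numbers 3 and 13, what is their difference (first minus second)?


x = 3, y = 13
x - y = 3 - 13 = -10

-10


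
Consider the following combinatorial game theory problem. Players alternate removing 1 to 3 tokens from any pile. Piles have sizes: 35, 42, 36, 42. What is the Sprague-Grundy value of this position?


Subtraction set: {1, 2, 3}
For this subtraction set, G(n) = n mod 4 (period = max + 1 = 4).
Pile 1 (size 35): G(35) = 35 mod 4 = 3
Pile 2 (size 42): G(42) = 42 mod 4 = 2
Pile 3 (size 36): G(36) = 36 mod 4 = 0
Pile 4 (size 42): G(42) = 42 mod 4 = 2
Total Grundy value = XOR of all: 3 XOR 2 XOR 0 XOR 2 = 3

3


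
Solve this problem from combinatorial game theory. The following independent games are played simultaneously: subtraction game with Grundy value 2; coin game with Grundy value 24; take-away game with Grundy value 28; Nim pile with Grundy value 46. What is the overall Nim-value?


By the Sprague-Grundy theorem, the Grundy value of a sum of games is the XOR of individual Grundy values.
subtraction game: Grundy value = 2. Running XOR: 0 XOR 2 = 2
coin game: Grundy value = 24. Running XOR: 2 XOR 24 = 26
take-away game: Grundy value = 28. Running XOR: 26 XOR 28 = 6
Nim pile: Grundy value = 46. Running XOR: 6 XOR 46 = 40
The combined Grundy value is 40.

40


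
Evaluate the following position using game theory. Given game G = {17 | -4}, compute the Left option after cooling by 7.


Original game: {17 | -4} (a switch {a | b} with a > b).
Cooling by t (for t below the temperature (a - b)/2 = 21/2) taxes each move by t: {a | b} cooled by t is {a - t | b + t}.
Cooling amount: t = 7
Cooled Left option: 17 - 7 = 10
Cooled Right option: -4 + 7 = 3
Cooled game: {10 | 3}
Left option = 10

10


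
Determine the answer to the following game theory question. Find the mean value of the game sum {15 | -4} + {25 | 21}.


G1 = {15 | -4}, G2 = {25 | 21}
Each is a switch {a | b} with numbers a > b; its mean value is (a + b)/2, and mean value is additive over game sums: m(G1 + G2) = m(G1) + m(G2).
Mean of G1 = (15 + (-4))/2 = 11/2 = 11/2
Mean of G2 = (25 + (21))/2 = 46/2 = 23
Mean of G1 + G2 = 11/2 + 23 = 57/2

57/2


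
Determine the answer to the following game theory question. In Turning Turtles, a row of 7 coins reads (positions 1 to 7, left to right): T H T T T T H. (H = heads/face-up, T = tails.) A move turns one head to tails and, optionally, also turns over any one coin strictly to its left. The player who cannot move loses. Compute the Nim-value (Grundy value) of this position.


Coins: T H T T T T H
Key fact: a single head at position k behaves exactly like a Nim heap of size k (turning it to T and optionally flipping a coin at j < k corresponds to moving the heap from k to j, or to 0), and heads combine as a disjunctive sum (two heads at the same place would cancel, matching j XOR j = 0). So the Nim-value is the XOR of the 1-indexed positions of the heads.
Face-up positions (1-indexed): [2, 7]
XOR 0 with 2: 0 XOR 2 = 2
XOR 2 with 7: 2 XOR 7 = 5
Nim-value = 5

5


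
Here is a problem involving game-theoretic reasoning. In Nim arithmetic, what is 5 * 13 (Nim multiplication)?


Nim multiplication is bilinear over XOR: (u XOR v) * w = (u*w) XOR (v*w).
So we split each operand into its bit components and XOR the pairwise Nim products.
5 = 1 + 4 (as XOR of powers of 2).
13 = 1 + 4 + 8 (as XOR of powers of 2).
Using the standard Nim-product table on single bits:
  2*2 = 3,   2*4 = 8,   2*8 = 12,
  4*4 = 6,   4*8 = 11,  8*8 = 13,
and  1*x = x (identity), k*l = l*k (commutative).
Pairwise Nim products:
  1 * 1 = 1
  1 * 4 = 4
  1 * 8 = 8
  4 * 1 = 4
  4 * 4 = 6
  4 * 8 = 11
XOR them: 1 XOR 4 XOR 8 XOR 4 XOR 6 XOR 11 = 4.
Result: 5 * 13 = 4 (in Nim).

4


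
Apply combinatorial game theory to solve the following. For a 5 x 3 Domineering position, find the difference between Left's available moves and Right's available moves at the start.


Board is 5 x 3 (rows x cols).
Left (vertical) placements: (rows-1) * cols = 4 * 3 = 12
Right (horizontal) placements: rows * (cols-1) = 5 * 2 = 10
Advantage = Left - Right = 12 - 10 = 2

2


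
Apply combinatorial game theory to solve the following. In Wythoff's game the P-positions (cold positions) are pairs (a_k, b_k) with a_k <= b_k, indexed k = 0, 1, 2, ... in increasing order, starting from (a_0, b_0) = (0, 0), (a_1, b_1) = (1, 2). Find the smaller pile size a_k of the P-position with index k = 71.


By Wythoff's theorem, a_k = floor(k * phi) and b_k = floor(k * phi^2) = a_k + k, where phi = (1 + sqrt(5))/2 is the golden ratio.
phi = (1 + sqrt(5))/2 = 1.618034
k = 71
k * phi = 71 * 1.618034 = 114.880413
a_71 = floor(k * phi) = 114

114


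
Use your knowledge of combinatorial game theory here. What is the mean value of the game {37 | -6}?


Game = {37 | -6}, a switch {a | b} with numbers a > b.
Its thermograph has left wall a - t and right wall b + t, which meet at t = (a - b)/2, where both equal (a + b)/2. So the mast (mean value) is at (a + b)/2.
Mean = (37 + (-6))/2 = 31/2 = 31/2

31/2


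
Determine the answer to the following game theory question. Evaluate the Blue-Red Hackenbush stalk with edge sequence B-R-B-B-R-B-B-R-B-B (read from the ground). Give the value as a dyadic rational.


Edges (from ground): B-R-B-B-R-B-B-R-B-B
By Berlekamp's sign-expansion rule, a Blue-Red Hackenbush stalk has the value of the surreal number whose sign sequence is the edge sequence with B -> + and R -> -.
Sign sequence: +-++-++-++
Trace the sign expansion in the surreal number tree, starting from 0:
Edge 1: B (sign +) -> bounds (0, +inf), value = 1
Edge 2: R (sign -) -> bounds (0, 1), value = 1/2
Edge 3: B (sign +) -> bounds (1/2, 1), value = 3/4
Edge 4: B (sign +) -> bounds (3/4, 1), value = 7/8
Edge 5: R (sign -) -> bounds (3/4, 7/8), value = 13/16
Edge 6: B (sign +) -> bounds (13/16, 7/8), value = 27/32
Edge 7: B (sign +) -> bounds (27/32, 7/8), value = 55/64
Edge 8: R (sign -) -> bounds (27/32, 55/64), value = 109/128
Edge 9: B (sign +) -> bounds (109/128, 55/64), value = 219/256
Edge 10: B (sign +) -> bounds (219/256, 55/64), value = 439/512
Game value = 439/512

439/512


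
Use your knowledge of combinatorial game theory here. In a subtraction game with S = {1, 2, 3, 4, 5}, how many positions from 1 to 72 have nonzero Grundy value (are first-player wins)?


Subtraction set S = {1, 2, 3, 4, 5}, so G(n) = n mod 6.
G(n) = 0 when n is a multiple of 6.
Multiples of 6 in [1, 72]: 12
N-positions (nonzero Grundy) = 72 - 12 = 60

60


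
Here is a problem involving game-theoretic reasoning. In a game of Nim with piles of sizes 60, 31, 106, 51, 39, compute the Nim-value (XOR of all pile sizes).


We need the XOR (exclusive or) of all pile sizes.
After XOR-ing pile 1 (size 60): 0 XOR 60 = 60
After XOR-ing pile 2 (size 31): 60 XOR 31 = 35
After XOR-ing pile 3 (size 106): 35 XOR 106 = 73
After XOR-ing pile 4 (size 51): 73 XOR 51 = 122
After XOR-ing pile 5 (size 39): 122 XOR 39 = 93
The Nim-value of this position is 93.

93


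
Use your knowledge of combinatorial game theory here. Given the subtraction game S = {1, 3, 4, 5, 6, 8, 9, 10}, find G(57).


The subtraction set is S = {1, 3, 4, 5, 6, 8, 9, 10}.
G(k) = mex{ G(k - s) : s in S, s <= k }. We compute iteratively: G(0) = 0.
G(1) = mex({0}) = 1
G(2) = mex({1}) = 0
G(3) = mex({0}) = 1
G(4) = mex({0, 1}) = 2
G(5) = mex({0, 1, 2}) = 3
G(6) = mex({0, 1, 3}) = 2
G(7) = mex({0, 1, 2}) = 3
G(8) = mex({0, 1, 2, 3}) = 4
G(9) = mex({0, 1, 2, 3, 4}) = 5
G(10) = mex({0, 1, 2, 3, 5}) = 4
G(11) = mex({0, 1, 2, 3, 4}) = 5
G(12) = mex({0, 1, 2, 3, 4, 5}) = 6
G(13) = mex({1, 2, 3, 4, 5, 6}) = 0
G(14) = mex({0, 2, 3, 4, 5}) = 1
G(15) = mex({1, 2, 3, 4, 5, 6}) = 0
G(16) = mex({0, 2, 3, 4, 5, 6}) = 1
G(17) = mex({0, 1, 3, 4, 5, 6}) = 2
G(18) = mex({0, 1, 2, 4, 5, 6}) = 3
G(19) = mex({0, 1, 3, 4, 5}) = 2
G(20) = mex({0, 1, 2, 4, 5, 6}) = 3
G(21) = mex({0, 1, 2, 3, 5, 6}) = 4
G(22) = mex({0, 1, 2, 3, 4, 6}) = 5
Observe that G(13)..G(22) = 0, 1, 0, 1, 2, 3, 2, 3, 4, 5 repeats G(0)..G(9) = 0, 1, 0, 1, 2, 3, 2, 3, 4, 5.
For k >= max(S) = 10, G(k) is determined by the previous 10 values G(k-10)..G(k-1); a window of 10 consecutive values has recurred shifted by 13, so by induction G(k + 13) = G(k) for all k >= 0: the sequence is periodic from the start with period 13.
One period: G(0..12) = 0, 1, 0, 1, 2, 3, 2, 3, 4, 5, 4, 5, 6.
57 mod 13 = 5, so G(57) = G(5) = 3.

3


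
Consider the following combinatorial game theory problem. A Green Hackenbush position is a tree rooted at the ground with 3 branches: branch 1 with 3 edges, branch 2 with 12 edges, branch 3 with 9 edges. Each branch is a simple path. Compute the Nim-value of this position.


The tree has 3 branches from the ground vertex.
In Green Hackenbush, the Nim-value of a simple path of length k is k.
Branch 1: length 3, Nim-value = 3
Branch 2: length 12, Nim-value = 12
Branch 3: length 9, Nim-value = 9
Total Nim-value = XOR of all branch values:
0 XOR 3 = 3
3 XOR 12 = 15
15 XOR 9 = 6
Nim-value of the tree = 6

6


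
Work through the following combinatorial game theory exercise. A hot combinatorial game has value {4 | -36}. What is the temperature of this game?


The game is {4 | -36}, a switch {a | b} with numbers a > b.
Cooling {a | b} by t gives {a - t | b + t}, which stops being hot when a - t = b + t, i.e. at t = (a - b)/2. So the temperature of a switch is (a - b)/2.
Temperature = (Left option - Right option) / 2
= (4 - (-36)) / 2
= 40 / 2
= 20

20


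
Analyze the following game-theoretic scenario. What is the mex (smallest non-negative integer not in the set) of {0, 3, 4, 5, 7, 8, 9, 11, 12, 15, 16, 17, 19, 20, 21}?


Set = {0, 3, 4, 5, 7, 8, 9, 11, 12, 15, 16, 17, 19, 20, 21}
0 is in the set.
1 is NOT in the set. This is the mex.
mex = 1

1


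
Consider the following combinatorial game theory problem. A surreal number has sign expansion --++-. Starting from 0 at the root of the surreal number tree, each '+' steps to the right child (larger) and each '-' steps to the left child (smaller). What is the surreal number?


Sign expansion: --++-
Rule: track bounds (lo, hi), initially (-inf, +inf). On '+', the current value becomes lo and we move to the simplest number in (value, hi): value + 1 if hi = +inf, otherwise the midpoint (value + hi)/2. On '-', the current value becomes hi and we move to value - 1 if lo = -inf, otherwise the midpoint (lo + value)/2.
Start at 0.
Step 1: sign = -, move left. Bounds: (-inf, 0). Value = -1
Step 2: sign = -, move left. Bounds: (-inf, -1). Value = -2
Step 3: sign = +, move right. Bounds: (-2, -1). Value = -3/2
Step 4: sign = +, move right. Bounds: (-3/2, -1). Value = -5/4
Step 5: sign = -, move left. Bounds: (-3/2, -5/4). Value = -11/8
The surreal number with sign expansion --++- is -11/8.

-11/8


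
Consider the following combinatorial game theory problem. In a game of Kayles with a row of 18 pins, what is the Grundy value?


Kayles: a move removes 1 or 2 adjacent pins from a contiguous row.
Removing pins from a row of k leaves two independent rows (a, b) with a + b = k - 1 (one pin) or a + b = k - 2 (two pins); an end removal gives a = 0.
By Sprague-Grundy, G(k) = mex{ G(a) XOR G(b) } over all these splits. G(0) = 0.
G(1): splits (0,0):0^0=0 -> mex({0}) = 1
G(2): splits (0,1):0^1=1 (0,0):0^0=0 -> mex({0, 1}) = 2
G(3): splits (0,2):0^2=2 (1,1):1^1=0 (0,1):0^1=1 -> mex({0, 1, 2}) = 3
G(4): splits (0,3):0^3=3 (1,2):1^2=3 (0,2):0^2=2 (1,1):1^1=0 -> mex({0, 2, 3}) = 1
G(5): splits (0,4):0^1=1 (1,3):1^3=2 (2,2):2^2=0 (0,3):0^3=3 (1,2):1^2=3 -> mex({0, 1, 2, 3}) = 4
G(6) = mex({0, 1, 2, 4}) = 3
G(7) = mex({0, 1, 3, 4, 5}) = 2
G(8) = mex({0, 2, 3, 5, 6}) = 1
G(9) = mex({0, 1, 2, 3, 6, 7}) = 4
G(10) = mex({0, 1, 3, 4, 5, 7}) = 2
G(11) = mex({0, 1, 2, 3, 4, 5}) = 6
G(12) = mex({0, 1, 2, 3, 5, 6, 7}) = 4
G(13) = mex({0, 2, 3, 4, 6, 7}) = 1
G(14) = mex({0, 1, 4, 5, 6, 7}) = 2
G(15) = mex({0, 1, 2, 3, 4, 5, 6}) = 7
G(16) = mex({0, 2, 3, 5, 6, 7}) = 1
G(17) = mex({0, 1, 2, 3, 5, 6, 7}) = 4
G(18) = mex({0, 1, 2, 4, 5, 6}) = 3
Therefore G(18) = 3.

3


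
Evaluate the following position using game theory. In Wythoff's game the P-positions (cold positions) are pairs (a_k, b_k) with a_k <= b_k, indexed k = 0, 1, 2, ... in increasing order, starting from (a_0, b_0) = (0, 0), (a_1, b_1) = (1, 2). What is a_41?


By Wythoff's theorem, a_k = floor(k * phi) and b_k = floor(k * phi^2) = a_k + k, where phi = (1 + sqrt(5))/2 is the golden ratio.
phi = (1 + sqrt(5))/2 = 1.618034
k = 41
k * phi = 41 * 1.618034 = 66.339394
a_41 = floor(k * phi) = 66

66


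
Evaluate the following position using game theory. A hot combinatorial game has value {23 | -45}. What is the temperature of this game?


The game is {23 | -45}, a switch {a | b} with numbers a > b.
Cooling {a | b} by t gives {a - t | b + t}, which stops being hot when a - t = b + t, i.e. at t = (a - b)/2. So the temperature of a switch is (a - b)/2.
Temperature = (Left option - Right option) / 2
= (23 - (-45)) / 2
= 68 / 2
= 34

34


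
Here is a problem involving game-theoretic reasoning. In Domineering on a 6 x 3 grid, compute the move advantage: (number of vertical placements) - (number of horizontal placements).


Board is 6 x 3 (rows x cols).
Left (vertical) placements: (rows-1) * cols = 5 * 3 = 15
Right (horizontal) placements: rows * (cols-1) = 6 * 2 = 12
Advantage = Left - Right = 15 - 12 = 3

3


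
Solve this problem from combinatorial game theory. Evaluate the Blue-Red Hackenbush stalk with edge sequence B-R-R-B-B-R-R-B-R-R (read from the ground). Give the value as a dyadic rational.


Edges (from ground): B-R-R-B-B-R-R-B-R-R
By Berlekamp's sign-expansion rule, a Blue-Red Hackenbush stalk has the value of the surreal number whose sign sequence is the edge sequence with B -> + and R -> -.
Sign sequence: +--++--+--
Trace the sign expansion in the surreal number tree, starting from 0:
Edge 1: B (sign +) -> bounds (0, +inf), value = 1
Edge 2: R (sign -) -> bounds (0, 1), value = 1/2
Edge 3: R (sign -) -> bounds (0, 1/2), value = 1/4
Edge 4: B (sign +) -> bounds (1/4, 1/2), value = 3/8
Edge 5: B (sign +) -> bounds (3/8, 1/2), value = 7/16
Edge 6: R (sign -) -> bounds (3/8, 7/16), value = 13/32
Edge 7: R (sign -) -> bounds (3/8, 13/32), value = 25/64
Edge 8: B (sign +) -> bounds (25/64, 13/32), value = 51/128
Edge 9: R (sign -) -> bounds (25/64, 51/128), value = 101/256
Edge 10: R (sign -) -> bounds (25/64, 101/256), value = 201/512
Game value = 201/512

201/512


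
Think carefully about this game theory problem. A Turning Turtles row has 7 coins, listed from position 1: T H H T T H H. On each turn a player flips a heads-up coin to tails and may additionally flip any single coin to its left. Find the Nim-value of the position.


Coins: T H H T T H H
Key fact: a single head at position k behaves exactly like a Nim heap of size k (turning it to T and optionally flipping a coin at j < k corresponds to moving the heap from k to j, or to 0), and heads combine as a disjunctive sum (two heads at the same place would cancel, matching j XOR j = 0). So the Nim-value is the XOR of the 1-indexed positions of the heads.
Face-up positions (1-indexed): [2, 3, 6, 7]
XOR 0 with 2: 0 XOR 2 = 2
XOR 2 with 3: 2 XOR 3 = 1
XOR 1 with 6: 1 XOR 6 = 7
XOR 7 with 7: 7 XOR 7 = 0
Nim-value = 0

0


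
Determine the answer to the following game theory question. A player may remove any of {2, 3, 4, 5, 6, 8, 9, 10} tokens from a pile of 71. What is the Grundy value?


The subtraction set is S = {2, 3, 4, 5, 6, 8, 9, 10}.
G(k) = mex{ G(k - s) : s in S, s <= k }. We compute iteratively: G(0) = 0.
G(1) = mex({}) = 0
G(2) = mex({0}) = 1
G(3) = mex({0}) = 1
G(4) = mex({0, 1}) = 2
G(5) = mex({0, 1}) = 2
G(6) = mex({0, 1, 2}) = 3
G(7) = mex({0, 1, 2}) = 3
G(8) = mex({0, 1, 2, 3}) = 4
G(9) = mex({0, 1, 2, 3}) = 4
G(10) = mex({0, 1, 2, 3, 4}) = 5
G(11) = mex({0, 1, 2, 3, 4}) = 5
G(12) = mex({1, 2, 3, 4, 5}) = 0
G(13) = mex({1, 2, 3, 4, 5}) = 0
G(14) = mex({0, 2, 3, 4, 5}) = 1
G(15) = mex({0, 2, 3, 4, 5}) = 1
G(16) = mex({0, 1, 3, 4, 5}) = 2
G(17) = mex({0, 1, 3, 4, 5}) = 2
G(18) = mex({0, 1, 2, 4, 5}) = 3
G(19) = mex({0, 1, 2, 4, 5}) = 3
G(20) = mex({0, 1, 2, 3, 5}) = 4
G(21) = mex({0, 1, 2, 3, 5}) = 4
Observe that G(12)..G(21) = 0, 0, 1, 1, 2, 2, 3, 3, 4, 4 repeats G(0)..G(9) = 0, 0, 1, 1, 2, 2, 3, 3, 4, 4.
For k >= max(S) = 10, G(k) is determined by the previous 10 values G(k-10)..G(k-1); a window of 10 consecutive values has recurred shifted by 12, so by induction G(k + 12) = G(k) for all k >= 0: the sequence is periodic from the start with period 12.
One period: G(0..11) = 0, 0, 1, 1, 2, 2, 3, 3, 4, 4, 5, 5.
71 mod 12 = 11, so G(71) = G(11) = 5.

5


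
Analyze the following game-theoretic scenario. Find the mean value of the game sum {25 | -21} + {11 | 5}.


G1 = {25 | -21}, G2 = {11 | 5}
Each is a switch {a | b} with numbers a > b; its mean value is (a + b)/2, and mean value is additive over game sums: m(G1 + G2) = m(G1) + m(G2).
Mean of G1 = (25 + (-21))/2 = 4/2 = 2
Mean of G2 = (11 + (5))/2 = 16/2 = 8
Mean of G1 + G2 = 2 + 8 = 10

10


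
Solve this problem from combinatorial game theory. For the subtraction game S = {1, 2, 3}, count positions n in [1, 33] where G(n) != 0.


Subtraction set S = {1, 2, 3}, so G(n) = n mod 4.
G(n) = 0 when n is a multiple of 4.
Multiples of 4 in [1, 33]: 8
N-positions (nonzero Grundy) = 33 - 8 = 25

25


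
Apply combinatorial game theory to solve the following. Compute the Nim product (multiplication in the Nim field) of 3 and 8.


Nim multiplication is bilinear over XOR: (u XOR v) * w = (u*w) XOR (v*w).
So we split each operand into its bit components and XOR the pairwise Nim products.
3 = 1 + 2 (as XOR of powers of 2).
8 = 8 (as XOR of powers of 2).
Using the standard Nim-product table on single bits:
  2*2 = 3,   2*4 = 8,   2*8 = 12,
  4*4 = 6,   4*8 = 11,  8*8 = 13,
and  1*x = x (identity), k*l = l*k (commutative).
Pairwise Nim products:
  1 * 8 = 8
  2 * 8 = 12
XOR them: 8 XOR 12 = 4.
Result: 3 * 8 = 4 (in Nim).

4


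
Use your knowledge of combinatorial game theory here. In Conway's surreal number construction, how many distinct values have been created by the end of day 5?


Day 0: {|} = 0 is born. Count = 1.
Day n: the number of surreal numbers born by day n is 2^(n+1) - 1.
By day 0: 2^1 - 1 = 1
By day 1: 2^2 - 1 = 3
By day 2: 2^3 - 1 = 7
By day 3: 2^4 - 1 = 15
By day 4: 2^5 - 1 = 31
By day 5: 2^6 - 1 = 63
By day 5: 63 surreal numbers.

63


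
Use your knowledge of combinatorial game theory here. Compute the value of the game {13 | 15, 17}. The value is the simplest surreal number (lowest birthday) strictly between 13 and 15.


Left options: {13}, max = 13
Right options: {15, 17}, min = 15
All options are numbers and max(Left) < min(Right), so by the simplicity theorem the value is the simplest (earliest-born) number strictly between 13 and 15.
The only integer strictly between 13 and 15 is 14.
No non-integer in the interval can be simpler: if x is a non-integer in the interval, then floor(x) or ceil(x) also lies in the interval (the interval contains an integer), and both are proper prefixes of x's sign expansion, i.e. born earlier. So the game value is 14.
Game value = 14

14


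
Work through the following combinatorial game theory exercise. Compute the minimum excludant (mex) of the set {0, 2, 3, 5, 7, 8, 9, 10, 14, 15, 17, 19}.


Set = {0, 2, 3, 5, 7, 8, 9, 10, 14, 15, 17, 19}
0 is in the set.
1 is NOT in the set. This is the mex.
mex = 1

1


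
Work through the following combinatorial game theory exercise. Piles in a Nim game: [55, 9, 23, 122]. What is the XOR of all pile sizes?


We need the XOR (exclusive or) of all pile sizes.
After XOR-ing pile 1 (size 55): 0 XOR 55 = 55
After XOR-ing pile 2 (size 9): 55 XOR 9 = 62
After XOR-ing pile 3 (size 23): 62 XOR 23 = 41
After XOR-ing pile 4 (size 122): 41 XOR 122 = 83
The Nim-value of this position is 83.

83


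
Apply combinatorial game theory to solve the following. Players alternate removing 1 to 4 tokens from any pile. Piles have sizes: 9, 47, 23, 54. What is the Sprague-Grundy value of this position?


Subtraction set: {1, 2, 3, 4}
For this subtraction set, G(n) = n mod 5 (period = max + 1 = 5).
Pile 1 (size 9): G(9) = 9 mod 5 = 4
Pile 2 (size 47): G(47) = 47 mod 5 = 2
Pile 3 (size 23): G(23) = 23 mod 5 = 3
Pile 4 (size 54): G(54) = 54 mod 5 = 4
Total Grundy value = XOR of all: 4 XOR 2 XOR 3 XOR 4 = 1

1


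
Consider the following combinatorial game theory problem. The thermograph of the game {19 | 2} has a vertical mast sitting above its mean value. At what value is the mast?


Game = {19 | 2}, a switch {a | b} with numbers a > b.
Its thermograph has left wall a - t and right wall b + t, which meet at t = (a - b)/2, where both equal (a + b)/2. So the mast (mean value) is at (a + b)/2.
Mean = (19 + (2))/2 = 21/2 = 21/2

21/2


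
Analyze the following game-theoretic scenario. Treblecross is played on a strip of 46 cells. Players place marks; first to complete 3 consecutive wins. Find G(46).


Treblecross: place X on empty cells; 3-in-a-row wins.
Playing within two cells of an existing X lets the opponent win at once, so sensible play treats the cells i-2..i+2 around each X as dead. The player left with no safe cell loses, so this is a normal-play take-away game on strips of safe cells.
Placing X at cell i (0-indexed) of a strip of k safe cells leaves independent strips of sizes max(0, i-2) and max(0, k-i-3). Hence G(k) = mex{ G(max(0,i-2)) XOR G(max(0,k-i-3)) : 0 <= i < k }, with G(0) = 0.
G(1): splits (0,0):0^0=0 -> mex({0}) = 1
G(2): splits (0,0):0^0=0 -> mex({0}) = 1
G(3): splits (0,0):0^0=0 -> mex({0}) = 1
G(4): splits (0,1):0^1=1 (0,0):0^0=0 -> mex({0, 1}) = 2
G(5): splits (0,2):0^1=1 (0,1):0^1=1 (0,0):0^0=0 -> mex({0, 1}) = 2
G(6) = mex({1}) = 0
G(7) = mex({0, 1, 2}) = 3
G(8) = mex({0, 1, 2}) = 3
G(9) = mex({0, 2}) = 1
G(10) = mex({0, 2, 3}) = 1
G(11) = mex({0, 3}) = 1
G(12) = mex({1, 3}) = 0
G(13) = mex({0, 1, 2, 3}) = 4
G(14) = mex({0, 1, 2}) = 3
G(15) = mex({0, 1, 2}) = 3
G(16) = mex({0, 1, 2, 4}) = 3
G(17) = mex({0, 1, 3, 4}) = 2
G(18) = mex({0, 1, 3, 4}) = 2
G(19) = mex({0, 1, 3, 5}) = 2
G(20) = mex({0, 1, 2, 3, 5}) = 4
G(21) = mex({0, 1, 2, 3, 5}) = 4
G(22) = mex({1, 2, 6}) = 0
G(23) = mex({0, 1, 2, 3, 4, 6}) = 5
G(24) = mex({0, 1, 2, 3, 4}) = 5
G(25) = mex({0, 1, 3, 4, 7}) = 2
G(26) = mex({0, 1, 3, 4, 5, 7}) = 2
G(27) = mex({0, 1, 3, 5}) = 2
G(28) = mex({0, 1, 2, 5}) = 3
G(29) = mex({0, 1, 2, 4, 5, 6}) = 3
G(30) = mex({1, 2, 4, 6}) = 0
G(31) = mex({0, 1, 2, 3, 4, 6}) = 5
G(32) = mex({1, 2, 3, 4, 7}) = 0
G(33) = mex({0, 3, 7}) = 1
G(34) = mex({0, 2, 3, 5, 7}) = 1
G(35) = mex({0, 2, 3, 5, 6}) = 1
G(36) = mex({0, 1, 2, 5, 6}) = 3
G(37) = mex({0, 1, 2, 4, 5, 6}) = 3
G(38) = mex({0, 1, 2, 4}) = 3
G(39) = mex({0, 1, 2, 3, 4, 7}) = 5
G(40) = mex({0, 1, 2, 3, 4, 5, 7}) = 6
G(41) = mex({0, 1, 2, 3, 5, 7}) = 4
G(42) = mex({0, 1, 2, 3, 5, 6, 7}) = 4
G(43) = mex({0, 2, 3, 5, 6}) = 1
G(44) = mex({1, 2, 3, 4, 5, 6}) = 0
G(45) = mex({0, 1, 2, 3, 4, 6, 7}) = 5
G(46) = mex({0, 1, 2, 3, 4, 7}) = 5
Therefore G(46) = 5.

5


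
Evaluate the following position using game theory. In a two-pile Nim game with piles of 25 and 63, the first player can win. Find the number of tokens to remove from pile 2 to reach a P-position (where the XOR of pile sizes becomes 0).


Piles: 25 and 63
Current XOR: 25 XOR 63 = 38 (non-zero, so this is an N-position).
To make the XOR zero, we need to find a move that balances the piles.
For pile 2 (size 63): target = 63 XOR 38 = 25
We reduce pile 2 from 63 to 25.
Tokens removed: 63 - 25 = 38
Verification: 25 XOR 25 = 0

38


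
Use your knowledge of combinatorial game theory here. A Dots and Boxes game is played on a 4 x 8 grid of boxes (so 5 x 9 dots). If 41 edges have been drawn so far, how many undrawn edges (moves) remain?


Grid: 4 x 8 boxes, i.e. 5 rows and 9 columns of dots.
Horizontal edges: (rows + 1) * cols = 5 * 8 = 40
Vertical edges: rows * (cols + 1) = 4 * 9 = 36
Total edges: 40 + 36 = 76
Edges drawn: 41
Remaining: 76 - 41 = 35

35


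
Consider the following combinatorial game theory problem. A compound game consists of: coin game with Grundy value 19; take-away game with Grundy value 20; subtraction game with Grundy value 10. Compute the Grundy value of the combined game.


By the Sprague-Grundy theorem, the Grundy value of a sum of games is the XOR of individual Grundy values.
coin game: Grundy value = 19. Running XOR: 0 XOR 19 = 19
take-away game: Grundy value = 20. Running XOR: 19 XOR 20 = 7
subtraction game: Grundy value = 10. Running XOR: 7 XOR 10 = 13
The combined Grundy value is 13.

13


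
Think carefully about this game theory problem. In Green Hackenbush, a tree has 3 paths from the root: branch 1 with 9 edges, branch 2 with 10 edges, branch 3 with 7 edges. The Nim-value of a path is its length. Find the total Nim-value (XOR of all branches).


The tree has 3 branches from the ground vertex.
In Green Hackenbush, the Nim-value of a simple path of length k is k.
Branch 1: length 9, Nim-value = 9
Branch 2: length 10, Nim-value = 10
Branch 3: length 7, Nim-value = 7
Total Nim-value = XOR of all branch values:
0 XOR 9 = 9
9 XOR 10 = 3
3 XOR 7 = 4
Nim-value of the tree = 4

4
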